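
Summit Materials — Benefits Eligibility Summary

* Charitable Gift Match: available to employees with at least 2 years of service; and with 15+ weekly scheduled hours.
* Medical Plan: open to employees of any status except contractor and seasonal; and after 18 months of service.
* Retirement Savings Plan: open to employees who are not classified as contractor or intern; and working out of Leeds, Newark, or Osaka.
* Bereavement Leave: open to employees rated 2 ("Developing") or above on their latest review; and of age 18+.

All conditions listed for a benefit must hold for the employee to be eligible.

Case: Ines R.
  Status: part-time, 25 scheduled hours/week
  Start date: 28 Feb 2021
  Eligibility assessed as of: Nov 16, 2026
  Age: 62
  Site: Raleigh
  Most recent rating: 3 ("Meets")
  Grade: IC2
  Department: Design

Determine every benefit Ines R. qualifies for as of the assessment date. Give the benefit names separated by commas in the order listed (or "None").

Charitable Gift Match, Medical Plan, Bereavement Leave

Service from 28 Feb 2021 to Nov 16, 2026: 2087 days.
Charitable Gift Match — service 2087 days ≥ 2 years (≈730 days) ✓; 25 hrs/wk ≥ 15 ✓ → eligible.
Medical Plan — status part-time ✓ (not excluded); service 2087 days ≥ 18 months (≈540 days) ✓ → eligible.
Retirement Savings Plan — status part-time ✓ (not excluded); site Raleigh ✗ (not Leeds, Newark, or Osaka) → not eligible.
Bereavement Leave — rating 3 ≥ 2 ✓; age 62 ≥ 18 ✓ → eligible.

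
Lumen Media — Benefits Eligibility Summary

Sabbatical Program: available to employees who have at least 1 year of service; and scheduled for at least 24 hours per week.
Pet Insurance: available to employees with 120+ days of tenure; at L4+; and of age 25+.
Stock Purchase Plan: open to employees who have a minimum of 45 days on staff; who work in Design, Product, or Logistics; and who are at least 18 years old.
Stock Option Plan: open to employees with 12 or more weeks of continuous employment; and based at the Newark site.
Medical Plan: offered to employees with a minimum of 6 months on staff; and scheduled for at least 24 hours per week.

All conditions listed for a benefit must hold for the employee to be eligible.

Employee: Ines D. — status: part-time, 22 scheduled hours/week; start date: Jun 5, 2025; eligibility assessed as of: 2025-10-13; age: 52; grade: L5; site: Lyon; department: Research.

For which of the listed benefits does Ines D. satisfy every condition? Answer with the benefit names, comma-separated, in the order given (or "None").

Pet Insurance

Service from Jun 5, 2025 to 2025-10-13: 130 days.
Sabbatical Program — service 130 days < 1 year (≈365 days) ✗ → not eligible.
Pet Insurance — service 130 days ≥ 120 days ✓; grade L5 ≥ L4 ✓; age 52 ≥ 25 ✓ → eligible.
Stock Purchase Plan — service 130 days ≥ 45 days ✓; dept Research ✗ → not eligible.
Stock Option Plan — service 130 days ≥ 12 weeks (≈84 days) ✓; site Lyon ✗ (not Newark) → not eligible.
Medical Plan — service 130 days < 6 months (≈180 days) ✗ → not eligible.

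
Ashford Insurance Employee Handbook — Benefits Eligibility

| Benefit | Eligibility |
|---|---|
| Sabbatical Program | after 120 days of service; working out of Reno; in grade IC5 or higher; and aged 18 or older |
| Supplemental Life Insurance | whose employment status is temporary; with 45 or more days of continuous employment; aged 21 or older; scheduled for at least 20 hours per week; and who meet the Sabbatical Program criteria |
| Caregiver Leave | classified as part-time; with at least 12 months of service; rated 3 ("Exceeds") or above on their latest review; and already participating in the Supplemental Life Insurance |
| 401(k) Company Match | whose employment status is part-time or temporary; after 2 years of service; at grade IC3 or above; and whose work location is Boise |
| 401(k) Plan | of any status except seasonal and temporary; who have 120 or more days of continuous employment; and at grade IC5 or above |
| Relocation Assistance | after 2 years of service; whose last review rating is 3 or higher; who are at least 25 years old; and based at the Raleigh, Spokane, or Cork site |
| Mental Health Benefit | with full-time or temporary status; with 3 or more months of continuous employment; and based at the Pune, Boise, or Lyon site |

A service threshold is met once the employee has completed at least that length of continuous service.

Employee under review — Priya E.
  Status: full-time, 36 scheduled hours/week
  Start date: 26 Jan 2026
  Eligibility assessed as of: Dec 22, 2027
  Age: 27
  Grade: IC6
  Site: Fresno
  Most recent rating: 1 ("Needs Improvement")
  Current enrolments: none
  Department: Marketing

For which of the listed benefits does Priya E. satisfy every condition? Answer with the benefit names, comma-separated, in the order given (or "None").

Service from 26 Jan 2026 to Dec 22, 2027: 695 days.
Sabbatical Program — service 695 days ≥ 120 days ✓; site Fresno ✗ (not Reno) → not eligible.
Supplemental Life Insurance — status full-time ✗ (requires temporary) → not eligible.
Caregiver Leave — status full-time ✗ (requires part-time) → not eligible.
401(k) Company Match — status full-time ✗ (requires part-time or temporary) → not eligible.
401(k) Plan — status full-time ✓ (not excluded); service 695 days ≥ 120 days ✓; grade IC6 ≥ IC5 ✓ → eligible.
Relocation Assistance — service 695 days < 2 years (≈730 days) ✗ → not eligible.
Mental Health Benefit — status full-time ✓; service 695 days ≥ 3 months (≈90 days) ✓; site Fresno ✗ (not Pune, Boise, or Lyon) → not eligible.

401(k) Plan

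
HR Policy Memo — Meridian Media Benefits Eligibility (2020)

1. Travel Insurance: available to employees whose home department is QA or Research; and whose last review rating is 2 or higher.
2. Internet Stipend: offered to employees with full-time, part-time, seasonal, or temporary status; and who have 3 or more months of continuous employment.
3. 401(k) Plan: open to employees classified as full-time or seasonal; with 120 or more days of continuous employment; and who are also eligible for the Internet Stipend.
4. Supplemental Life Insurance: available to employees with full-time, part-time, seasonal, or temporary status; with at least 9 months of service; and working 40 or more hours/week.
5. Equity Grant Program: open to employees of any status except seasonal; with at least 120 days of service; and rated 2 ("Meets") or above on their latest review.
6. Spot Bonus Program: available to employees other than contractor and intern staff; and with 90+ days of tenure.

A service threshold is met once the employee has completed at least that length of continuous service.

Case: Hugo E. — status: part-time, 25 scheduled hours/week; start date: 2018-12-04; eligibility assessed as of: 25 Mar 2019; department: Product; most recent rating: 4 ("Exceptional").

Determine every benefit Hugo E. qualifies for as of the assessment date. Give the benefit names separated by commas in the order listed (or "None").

Service from 2018-12-04 to 25 Mar 2019: 111 days.
Travel Insurance — dept Product ✗ → not eligible.
Internet Stipend — status part-time ✓; service 111 days ≥ 3 months (≈90 days) ✓ → eligible.
401(k) Plan — status part-time ✗ (requires full-time or seasonal) → not eligible.
Supplemental Life Insurance — status part-time ✓; service 111 days < 9 months (≈270 days) ✗ → not eligible.
Equity Grant Program — status part-time ✓ (not excluded); service 111 days < 120 days ✗ → not eligible.
Spot Bonus Program — status part-time ✓ (not excluded); service 111 days ≥ 90 days ✓ → eligible.

Internet Stipend, Spot Bonus Program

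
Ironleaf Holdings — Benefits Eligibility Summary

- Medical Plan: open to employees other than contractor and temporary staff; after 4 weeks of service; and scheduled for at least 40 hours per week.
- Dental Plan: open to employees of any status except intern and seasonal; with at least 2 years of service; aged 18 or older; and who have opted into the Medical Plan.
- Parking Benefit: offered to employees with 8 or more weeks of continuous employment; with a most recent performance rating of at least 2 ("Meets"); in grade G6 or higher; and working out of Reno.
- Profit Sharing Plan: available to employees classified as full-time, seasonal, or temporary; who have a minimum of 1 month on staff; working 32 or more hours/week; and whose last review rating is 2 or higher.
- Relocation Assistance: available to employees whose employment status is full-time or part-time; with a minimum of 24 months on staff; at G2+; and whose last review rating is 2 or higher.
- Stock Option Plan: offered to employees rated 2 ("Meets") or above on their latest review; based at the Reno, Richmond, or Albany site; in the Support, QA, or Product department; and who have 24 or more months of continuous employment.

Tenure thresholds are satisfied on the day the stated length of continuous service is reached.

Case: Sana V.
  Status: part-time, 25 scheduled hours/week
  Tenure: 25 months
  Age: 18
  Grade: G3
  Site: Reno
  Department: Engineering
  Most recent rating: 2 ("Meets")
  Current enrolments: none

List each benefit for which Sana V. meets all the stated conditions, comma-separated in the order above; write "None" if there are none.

Relocation Assistance

Medical Plan — status part-time ✓ (not excluded); service 25 months ≥ 4 weeks (≈28 days) ✓; 25 hrs/wk < 40 ✗ → not eligible.
Dental Plan — status part-time ✓ (not excluded); service 25 months ≥ 2 years (≈730 days) ✓; age 18 ≥ 18 ✓; not enrolled in Medical Plan ✗ → not eligible.
Parking Benefit — service 25 months ≥ 8 weeks (≈56 days) ✓; rating 2 ≥ 2 ✓; grade G3 < G6 ✗ → not eligible.
Profit Sharing Plan — status part-time ✗ (requires full-time, seasonal, or temporary) → not eligible.
Relocation Assistance — status part-time ✓; service 25 months ≥ 24 months ✓; grade G3 ≥ G2 ✓; rating 2 ≥ 2 ✓ → eligible.
Stock Option Plan — rating 2 ≥ 2 ✓; site Reno ✓; dept Engineering ✗ → not eligible.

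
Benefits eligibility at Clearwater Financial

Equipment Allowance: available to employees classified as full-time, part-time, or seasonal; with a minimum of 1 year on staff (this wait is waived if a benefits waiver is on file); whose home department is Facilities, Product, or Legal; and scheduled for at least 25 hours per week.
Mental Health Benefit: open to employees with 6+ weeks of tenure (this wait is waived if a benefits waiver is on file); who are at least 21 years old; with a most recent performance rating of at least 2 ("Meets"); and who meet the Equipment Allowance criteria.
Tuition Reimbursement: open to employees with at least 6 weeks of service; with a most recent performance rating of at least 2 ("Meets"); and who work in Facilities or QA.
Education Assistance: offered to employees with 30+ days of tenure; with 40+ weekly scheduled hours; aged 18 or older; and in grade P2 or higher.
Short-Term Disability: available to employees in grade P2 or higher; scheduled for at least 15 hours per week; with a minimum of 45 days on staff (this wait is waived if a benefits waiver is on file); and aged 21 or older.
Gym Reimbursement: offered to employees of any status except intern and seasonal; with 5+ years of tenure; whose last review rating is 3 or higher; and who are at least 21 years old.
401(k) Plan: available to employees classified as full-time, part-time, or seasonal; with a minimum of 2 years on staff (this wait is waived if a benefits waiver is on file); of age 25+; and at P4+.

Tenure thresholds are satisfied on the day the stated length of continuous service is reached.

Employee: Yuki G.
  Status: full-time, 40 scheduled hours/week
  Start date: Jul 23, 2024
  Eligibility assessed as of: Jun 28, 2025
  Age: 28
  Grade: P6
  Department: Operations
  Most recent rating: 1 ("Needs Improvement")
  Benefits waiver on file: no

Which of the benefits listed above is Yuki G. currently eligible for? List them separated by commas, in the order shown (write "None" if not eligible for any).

Service from Jul 23, 2024 to Jun 28, 2025: 340 days.
Equipment Allowance — status full-time ✓; no waiver, service 340 days < 1 year (≈365 days) ✗ → not eligible.
Mental Health Benefit — no waiver, service 340 days ≥ 6 weeks (≈42 days) ✓; age 28 ≥ 21 ✓; rating 1 < 2 ✗ → not eligible.
Tuition Reimbursement — service 340 days ≥ 6 weeks (≈42 days) ✓; rating 1 < 2 ✗ → not eligible.
Education Assistance — service 340 days ≥ 30 days ✓; 40 hrs/wk ≥ 40 ✓; age 28 ≥ 18 ✓; grade P6 ≥ P2 ✓ → eligible.
Short-Term Disability — grade P6 ≥ P2 ✓; 40 hrs/wk ≥ 15 ✓; no waiver, service 340 days ≥ 45 days ✓; age 28 ≥ 21 ✓ → eligible.
Gym Reimbursement — status full-time ✓ (not excluded); service 340 days < 5 years (≈1825 days) ✗ → not eligible.
401(k) Plan — status full-time ✓; no waiver, service 340 days < 2 years (≈730 days) ✗ → not eligible.

Education Assistance, Short-Term Disability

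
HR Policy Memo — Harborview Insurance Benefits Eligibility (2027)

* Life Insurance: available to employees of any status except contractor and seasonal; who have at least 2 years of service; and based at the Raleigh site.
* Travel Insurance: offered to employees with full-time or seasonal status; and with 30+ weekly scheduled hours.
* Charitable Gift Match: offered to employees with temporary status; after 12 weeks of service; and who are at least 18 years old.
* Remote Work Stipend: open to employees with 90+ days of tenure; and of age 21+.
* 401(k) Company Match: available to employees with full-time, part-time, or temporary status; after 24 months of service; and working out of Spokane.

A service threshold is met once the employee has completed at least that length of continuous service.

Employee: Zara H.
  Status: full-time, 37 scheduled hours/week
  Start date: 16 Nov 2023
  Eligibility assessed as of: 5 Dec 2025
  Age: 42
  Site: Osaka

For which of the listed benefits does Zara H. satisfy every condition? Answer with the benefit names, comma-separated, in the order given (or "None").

Travel Insurance, Remote Work Stipend

Service from 16 Nov 2023 to 5 Dec 2025: 750 days.
Life Insurance — status full-time ✓ (not excluded); service 750 days ≥ 2 years (≈730 days) ✓; site Osaka ✗ (not Raleigh) → not eligible.
Travel Insurance — status full-time ✓; 37 hrs/wk ≥ 30 ✓ → eligible.
Charitable Gift Match — status full-time ✗ (requires temporary) → not eligible.
Remote Work Stipend — service 750 days ≥ 90 days ✓; age 42 ≥ 21 ✓ → eligible.
401(k) Company Match — status full-time ✓; service 750 days ≥ 24 months (≈720 days) ✓; site Osaka ✗ (not Spokane) → not eligible.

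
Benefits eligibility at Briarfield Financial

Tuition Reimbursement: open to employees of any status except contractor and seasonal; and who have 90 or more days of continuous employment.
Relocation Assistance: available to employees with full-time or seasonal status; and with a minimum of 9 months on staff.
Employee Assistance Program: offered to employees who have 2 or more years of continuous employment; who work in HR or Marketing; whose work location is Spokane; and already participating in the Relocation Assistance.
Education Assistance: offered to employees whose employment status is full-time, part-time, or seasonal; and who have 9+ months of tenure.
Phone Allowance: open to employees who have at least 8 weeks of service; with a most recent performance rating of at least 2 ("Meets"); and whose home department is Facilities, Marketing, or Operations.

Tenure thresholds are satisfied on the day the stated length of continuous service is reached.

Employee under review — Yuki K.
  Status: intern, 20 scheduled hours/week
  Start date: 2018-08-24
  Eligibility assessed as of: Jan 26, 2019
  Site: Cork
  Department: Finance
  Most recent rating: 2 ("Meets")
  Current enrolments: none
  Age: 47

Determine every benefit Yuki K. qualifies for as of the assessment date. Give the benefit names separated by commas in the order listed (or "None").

Service from 2018-08-24 to Jan 26, 2019: 155 days.
Tuition Reimbursement — status intern ✓ (not excluded); service 155 days ≥ 90 days ✓ → eligible.
Relocation Assistance — status intern ✗ (requires full-time or seasonal) → not eligible.
Employee Assistance Program — service 155 days < 2 years (≈730 days) ✗ → not eligible.
Education Assistance — status intern ✗ (requires full-time, part-time, or seasonal) → not eligible.
Phone Allowance — service 155 days ≥ 8 weeks (≈56 days) ✓; rating 2 ≥ 2 ✓; dept Finance ✗ → not eligible.

Tuition Reimbursement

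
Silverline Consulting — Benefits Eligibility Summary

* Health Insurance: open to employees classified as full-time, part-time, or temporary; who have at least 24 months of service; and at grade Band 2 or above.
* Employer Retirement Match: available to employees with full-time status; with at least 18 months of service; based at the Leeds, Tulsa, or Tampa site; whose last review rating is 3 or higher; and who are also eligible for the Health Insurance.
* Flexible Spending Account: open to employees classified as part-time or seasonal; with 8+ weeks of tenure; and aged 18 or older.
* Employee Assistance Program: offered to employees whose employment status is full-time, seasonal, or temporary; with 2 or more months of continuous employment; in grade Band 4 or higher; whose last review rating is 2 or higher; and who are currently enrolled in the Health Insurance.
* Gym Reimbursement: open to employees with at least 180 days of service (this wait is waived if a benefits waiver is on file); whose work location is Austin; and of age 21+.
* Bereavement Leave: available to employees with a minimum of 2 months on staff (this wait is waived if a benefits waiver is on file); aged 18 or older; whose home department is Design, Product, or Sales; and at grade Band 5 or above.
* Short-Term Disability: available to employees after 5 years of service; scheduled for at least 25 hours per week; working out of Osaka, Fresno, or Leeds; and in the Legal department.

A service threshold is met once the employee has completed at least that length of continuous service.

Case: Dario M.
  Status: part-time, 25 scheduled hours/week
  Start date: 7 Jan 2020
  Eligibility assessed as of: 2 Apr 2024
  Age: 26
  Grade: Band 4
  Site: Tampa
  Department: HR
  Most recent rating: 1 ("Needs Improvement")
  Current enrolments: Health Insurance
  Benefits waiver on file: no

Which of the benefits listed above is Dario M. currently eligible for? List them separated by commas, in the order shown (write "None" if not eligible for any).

Health Insurance, Flexible Spending Account

Service from 7 Jan 2020 to 2 Apr 2024: 1547 days.
Health Insurance — status part-time ✓; service 1547 days ≥ 24 months (≈720 days) ✓; grade Band 4 ≥ Band 2 ✓ → eligible.
Employer Retirement Match — status part-time ✗ (requires full-time) → not eligible.
Flexible Spending Account — status part-time ✓; service 1547 days ≥ 8 weeks (≈56 days) ✓; age 26 ≥ 18 ✓ → eligible.
Employee Assistance Program — status part-time ✗ (requires full-time, seasonal, or temporary) → not eligible.
Gym Reimbursement — no waiver, service 1547 days ≥ 180 days ✓; site Tampa ✗ (not Austin) → not eligible.
Bereavement Leave — no waiver, service 1547 days ≥ 2 months (≈60 days) ✓; age 26 ≥ 18 ✓; dept HR ✗ → not eligible.
Short-Term Disability — service 1547 days < 5 years (≈1825 days) ✗ → not eligible.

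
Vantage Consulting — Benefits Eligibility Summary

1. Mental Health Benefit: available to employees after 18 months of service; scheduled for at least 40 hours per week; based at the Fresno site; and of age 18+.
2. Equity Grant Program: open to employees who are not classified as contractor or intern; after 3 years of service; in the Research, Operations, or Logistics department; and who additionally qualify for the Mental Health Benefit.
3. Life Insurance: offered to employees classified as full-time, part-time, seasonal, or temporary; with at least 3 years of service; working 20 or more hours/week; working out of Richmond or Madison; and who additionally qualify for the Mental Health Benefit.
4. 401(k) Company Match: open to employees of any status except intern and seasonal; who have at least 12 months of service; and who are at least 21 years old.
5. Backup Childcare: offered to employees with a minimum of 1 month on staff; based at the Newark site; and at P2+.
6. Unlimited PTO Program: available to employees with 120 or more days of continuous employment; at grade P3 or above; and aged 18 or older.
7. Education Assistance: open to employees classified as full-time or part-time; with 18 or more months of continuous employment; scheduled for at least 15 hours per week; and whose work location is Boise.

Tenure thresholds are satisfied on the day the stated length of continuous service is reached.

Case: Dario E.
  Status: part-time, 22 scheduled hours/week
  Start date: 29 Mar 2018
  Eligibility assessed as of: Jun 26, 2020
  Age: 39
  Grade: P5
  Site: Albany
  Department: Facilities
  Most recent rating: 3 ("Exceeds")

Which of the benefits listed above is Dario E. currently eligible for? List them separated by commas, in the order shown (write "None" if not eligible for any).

401(k) Company Match, Unlimited PTO Program

Service from 29 Mar 2018 to Jun 26, 2020: 820 days.
Mental Health Benefit — service 820 days ≥ 18 months (≈540 days) ✓; 22 hrs/wk < 40 ✗ → not eligible.
Equity Grant Program — status part-time ✓ (not excluded); service 820 days < 3 years (≈1095 days) ✗ → not eligible.
Life Insurance — status part-time ✓; service 820 days < 3 years (≈1095 days) ✗ → not eligible.
401(k) Company Match — status part-time ✓ (not excluded); service 820 days ≥ 12 months (≈360 days) ✓; age 39 ≥ 21 ✓ → eligible.
Backup Childcare — service 820 days ≥ 1 month (≈30 days) ✓; site Albany ✗ (not Newark) → not eligible.
Unlimited PTO Program — service 820 days ≥ 120 days ✓; grade P5 ≥ P3 ✓; age 39 ≥ 18 ✓ → eligible.
Education Assistance — status part-time ✓; service 820 days ≥ 18 months (≈540 days) ✓; 22 hrs/wk ≥ 15 ✓; site Albany ✗ (not Boise) → not eligible.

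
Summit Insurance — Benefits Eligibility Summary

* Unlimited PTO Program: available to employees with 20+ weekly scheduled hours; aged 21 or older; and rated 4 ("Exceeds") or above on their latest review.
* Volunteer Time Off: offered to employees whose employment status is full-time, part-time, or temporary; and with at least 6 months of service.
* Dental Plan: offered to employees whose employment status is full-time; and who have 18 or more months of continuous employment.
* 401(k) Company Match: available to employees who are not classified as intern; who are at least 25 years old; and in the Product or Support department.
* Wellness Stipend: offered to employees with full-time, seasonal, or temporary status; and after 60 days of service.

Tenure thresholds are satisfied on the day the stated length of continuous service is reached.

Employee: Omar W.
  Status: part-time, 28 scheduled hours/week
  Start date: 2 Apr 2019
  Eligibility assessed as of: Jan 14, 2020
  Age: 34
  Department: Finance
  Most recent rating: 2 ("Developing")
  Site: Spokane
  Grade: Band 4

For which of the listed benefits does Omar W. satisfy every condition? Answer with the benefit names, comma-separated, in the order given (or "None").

Service from 2 Apr 2019 to Jan 14, 2020: 287 days.
Unlimited PTO Program — 28 hrs/wk ≥ 20 ✓; age 34 ≥ 21 ✓; rating 2 < 4 ✗ → not eligible.
Volunteer Time Off — status part-time ✓; service 287 days ≥ 6 months (≈180 days) ✓ → eligible.
Dental Plan — status part-time ✗ (requires full-time) → not eligible.
401(k) Company Match — status part-time ✓ (not excluded); age 34 ≥ 25 ✓; dept Finance ✗ → not eligible.
Wellness Stipend — status part-time ✗ (requires full-time, seasonal, or temporary) → not eligible.

Volunteer Time Off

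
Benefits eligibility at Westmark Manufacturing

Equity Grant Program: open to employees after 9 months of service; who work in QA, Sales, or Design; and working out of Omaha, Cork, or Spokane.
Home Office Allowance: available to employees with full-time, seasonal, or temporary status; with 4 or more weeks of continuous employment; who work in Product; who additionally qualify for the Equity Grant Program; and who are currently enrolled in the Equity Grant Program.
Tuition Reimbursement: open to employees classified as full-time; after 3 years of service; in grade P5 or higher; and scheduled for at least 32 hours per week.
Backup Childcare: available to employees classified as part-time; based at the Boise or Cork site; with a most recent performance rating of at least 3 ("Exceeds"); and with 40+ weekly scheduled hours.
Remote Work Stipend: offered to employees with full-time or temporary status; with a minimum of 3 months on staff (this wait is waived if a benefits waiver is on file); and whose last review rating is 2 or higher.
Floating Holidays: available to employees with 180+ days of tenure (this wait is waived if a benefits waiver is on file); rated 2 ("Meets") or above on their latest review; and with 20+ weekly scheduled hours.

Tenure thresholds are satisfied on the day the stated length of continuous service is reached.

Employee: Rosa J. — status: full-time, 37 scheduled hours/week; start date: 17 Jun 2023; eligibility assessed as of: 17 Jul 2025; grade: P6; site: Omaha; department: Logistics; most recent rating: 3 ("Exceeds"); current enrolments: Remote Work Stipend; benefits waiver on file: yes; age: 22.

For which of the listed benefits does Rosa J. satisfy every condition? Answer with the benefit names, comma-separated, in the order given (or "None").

Remote Work Stipend, Floating Holidays

Service from 17 Jun 2023 to 17 Jul 2025: 761 days.
Equity Grant Program — service 761 days ≥ 9 months (≈270 days) ✓; dept Logistics ✗ → not eligible.
Home Office Allowance — status full-time ✓; service 761 days ≥ 4 weeks (≈28 days) ✓; dept Logistics ✗ → not eligible.
Tuition Reimbursement — status full-time ✓; service 761 days < 3 years (≈1095 days) ✗ → not eligible.
Backup Childcare — status full-time ✗ (requires part-time) → not eligible.
Remote Work Stipend — status full-time ✓; benefits waiver on file ✓; rating 3 ≥ 2 ✓ → eligible.
Floating Holidays — benefits waiver on file ✓; rating 3 ≥ 2 ✓; 37 hrs/wk ≥ 20 ✓ → eligible.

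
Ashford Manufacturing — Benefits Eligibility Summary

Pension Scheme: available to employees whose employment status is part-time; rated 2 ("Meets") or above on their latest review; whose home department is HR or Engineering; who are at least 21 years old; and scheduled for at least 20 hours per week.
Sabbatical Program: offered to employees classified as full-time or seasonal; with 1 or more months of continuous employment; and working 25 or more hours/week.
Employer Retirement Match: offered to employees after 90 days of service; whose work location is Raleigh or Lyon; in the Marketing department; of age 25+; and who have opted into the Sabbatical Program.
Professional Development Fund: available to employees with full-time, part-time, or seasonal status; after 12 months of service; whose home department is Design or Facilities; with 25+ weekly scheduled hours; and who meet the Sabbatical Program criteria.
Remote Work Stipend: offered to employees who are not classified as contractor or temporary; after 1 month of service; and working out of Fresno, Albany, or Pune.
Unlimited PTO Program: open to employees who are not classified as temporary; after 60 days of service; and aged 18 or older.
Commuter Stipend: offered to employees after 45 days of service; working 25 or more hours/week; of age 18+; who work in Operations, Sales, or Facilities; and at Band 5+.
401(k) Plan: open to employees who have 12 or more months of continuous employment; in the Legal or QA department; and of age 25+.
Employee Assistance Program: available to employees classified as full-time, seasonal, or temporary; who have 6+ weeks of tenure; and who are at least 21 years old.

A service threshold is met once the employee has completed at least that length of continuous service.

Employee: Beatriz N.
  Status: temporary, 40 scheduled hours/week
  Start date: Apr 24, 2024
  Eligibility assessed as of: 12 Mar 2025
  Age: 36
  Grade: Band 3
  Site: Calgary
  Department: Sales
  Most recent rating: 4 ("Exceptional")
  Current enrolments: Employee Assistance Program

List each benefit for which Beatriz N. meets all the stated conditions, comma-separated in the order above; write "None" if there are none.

Employee Assistance Program

Service from Apr 24, 2024 to 12 Mar 2025: 322 days.
Pension Scheme — status temporary ✗ (requires part-time) → not eligible.
Sabbatical Program — status temporary ✗ (requires full-time or seasonal) → not eligible.
Employer Retirement Match — service 322 days ≥ 90 days ✓; site Calgary ✗ (not Raleigh or Lyon) → not eligible.
Professional Development Fund — status temporary ✗ (requires full-time, part-time, or seasonal) → not eligible.
Remote Work Stipend — status temporary ✗ (excluded) → not eligible.
Unlimited PTO Program — status temporary ✗ (excluded) → not eligible.
Commuter Stipend — service 322 days ≥ 45 days ✓; 40 hrs/wk ≥ 25 ✓; age 36 ≥ 18 ✓; dept Sales ✓; grade Band 3 < Band 5 ✗ → not eligible.
401(k) Plan — service 322 days < 12 months (≈360 days) ✗ → not eligible.
Employee Assistance Program — status temporary ✓; service 322 days ≥ 6 weeks (≈42 days) ✓; age 36 ≥ 21 ✓ → eligible.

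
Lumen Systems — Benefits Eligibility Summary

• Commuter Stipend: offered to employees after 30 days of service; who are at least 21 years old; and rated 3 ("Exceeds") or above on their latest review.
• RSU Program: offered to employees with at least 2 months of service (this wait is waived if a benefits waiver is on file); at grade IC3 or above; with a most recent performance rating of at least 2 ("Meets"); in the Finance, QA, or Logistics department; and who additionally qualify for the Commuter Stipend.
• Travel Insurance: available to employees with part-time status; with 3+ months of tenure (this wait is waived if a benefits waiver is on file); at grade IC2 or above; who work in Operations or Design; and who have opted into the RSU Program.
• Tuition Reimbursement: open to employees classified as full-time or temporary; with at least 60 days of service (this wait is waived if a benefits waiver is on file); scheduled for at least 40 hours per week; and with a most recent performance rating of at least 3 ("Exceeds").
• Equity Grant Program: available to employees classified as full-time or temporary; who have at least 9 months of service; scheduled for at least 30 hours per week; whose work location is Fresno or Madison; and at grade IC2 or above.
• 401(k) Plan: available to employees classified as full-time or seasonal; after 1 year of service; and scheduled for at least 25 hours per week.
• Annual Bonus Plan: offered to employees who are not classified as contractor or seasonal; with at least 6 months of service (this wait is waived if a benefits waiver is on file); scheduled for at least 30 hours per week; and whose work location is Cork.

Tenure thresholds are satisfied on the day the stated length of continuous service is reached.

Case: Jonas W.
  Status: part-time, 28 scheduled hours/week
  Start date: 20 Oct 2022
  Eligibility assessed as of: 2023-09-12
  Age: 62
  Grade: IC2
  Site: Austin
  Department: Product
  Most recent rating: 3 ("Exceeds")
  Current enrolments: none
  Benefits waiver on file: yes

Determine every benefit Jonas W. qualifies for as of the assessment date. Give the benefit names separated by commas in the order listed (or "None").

Commuter Stipend

Service from 20 Oct 2022 to 2023-09-12: 327 days.
Commuter Stipend — service 327 days ≥ 30 days ✓; age 62 ≥ 21 ✓; rating 3 ≥ 3 ✓ → eligible.
RSU Program — benefits waiver on file ✓; grade IC2 < IC3 ✗ → not eligible.
Travel Insurance — status part-time ✓; benefits waiver on file ✓; grade IC2 ≥ IC2 ✓; dept Product ✗ → not eligible.
Tuition Reimbursement — status part-time ✗ (requires full-time or temporary) → not eligible.
Equity Grant Program — status part-time ✗ (requires full-time or temporary) → not eligible.
401(k) Plan — status part-time ✗ (requires full-time or seasonal) → not eligible.
Annual Bonus Plan — status part-time ✓ (not excluded); benefits waiver on file ✓; 28 hrs/wk < 30 ✗ → not eligible.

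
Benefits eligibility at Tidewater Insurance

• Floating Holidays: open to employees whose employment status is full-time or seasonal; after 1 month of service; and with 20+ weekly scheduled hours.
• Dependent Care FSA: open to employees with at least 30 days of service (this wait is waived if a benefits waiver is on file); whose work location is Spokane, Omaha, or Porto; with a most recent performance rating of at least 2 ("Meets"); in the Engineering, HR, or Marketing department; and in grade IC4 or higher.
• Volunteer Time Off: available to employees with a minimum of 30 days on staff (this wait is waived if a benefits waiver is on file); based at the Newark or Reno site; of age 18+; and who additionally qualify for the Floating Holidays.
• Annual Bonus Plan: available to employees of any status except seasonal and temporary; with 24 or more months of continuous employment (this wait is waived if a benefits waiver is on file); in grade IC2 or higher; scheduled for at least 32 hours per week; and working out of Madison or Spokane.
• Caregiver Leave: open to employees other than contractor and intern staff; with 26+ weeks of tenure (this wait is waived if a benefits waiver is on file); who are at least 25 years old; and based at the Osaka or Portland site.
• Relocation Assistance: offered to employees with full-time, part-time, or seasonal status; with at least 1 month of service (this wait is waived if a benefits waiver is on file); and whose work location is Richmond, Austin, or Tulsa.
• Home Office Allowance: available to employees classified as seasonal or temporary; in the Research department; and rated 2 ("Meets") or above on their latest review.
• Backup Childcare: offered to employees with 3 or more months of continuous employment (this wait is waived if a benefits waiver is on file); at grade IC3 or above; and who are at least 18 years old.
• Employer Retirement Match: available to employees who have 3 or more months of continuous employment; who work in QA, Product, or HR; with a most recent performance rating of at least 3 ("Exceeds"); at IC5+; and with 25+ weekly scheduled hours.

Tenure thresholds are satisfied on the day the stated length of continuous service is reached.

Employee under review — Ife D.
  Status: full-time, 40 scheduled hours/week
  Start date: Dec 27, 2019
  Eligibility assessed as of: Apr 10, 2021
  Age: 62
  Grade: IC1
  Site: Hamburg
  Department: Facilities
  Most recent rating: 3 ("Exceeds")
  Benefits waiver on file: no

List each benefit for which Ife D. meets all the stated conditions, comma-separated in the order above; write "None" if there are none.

Service from Dec 27, 2019 to Apr 10, 2021: 470 days.
Floating Holidays — status full-time ✓; service 470 days ≥ 1 month (≈30 days) ✓; 40 hrs/wk ≥ 20 ✓ → eligible.
Dependent Care FSA — no waiver, service 470 days ≥ 30 days ✓; site Hamburg ✗ (not Spokane, Omaha, or Porto) → not eligible.
Volunteer Time Off — no waiver, service 470 days ≥ 30 days ✓; site Hamburg ✗ (not Newark or Reno) → not eligible.
Annual Bonus Plan — status full-time ✓ (not excluded); no waiver, service 470 days < 24 months (≈720 days) ✗ → not eligible.
Caregiver Leave — status full-time ✓ (not excluded); no waiver, service 470 days ≥ 26 weeks (≈182 days) ✓; age 62 ≥ 25 ✓; site Hamburg ✗ (not Osaka or Portland) → not eligible.
Relocation Assistance — status full-time ✓; no waiver, service 470 days ≥ 1 month (≈30 days) ✓; site Hamburg ✗ (not Richmond, Austin, or Tulsa) → not eligible.
Home Office Allowance — status full-time ✗ (requires seasonal or temporary) → not eligible.
Backup Childcare — no waiver, service 470 days ≥ 3 months (≈90 days) ✓; grade IC1 < IC3 ✗ → not eligible.
Employer Retirement Match — service 470 days ≥ 3 months (≈90 days) ✓; dept Facilities ✗ → not eligible.

Floating Holidays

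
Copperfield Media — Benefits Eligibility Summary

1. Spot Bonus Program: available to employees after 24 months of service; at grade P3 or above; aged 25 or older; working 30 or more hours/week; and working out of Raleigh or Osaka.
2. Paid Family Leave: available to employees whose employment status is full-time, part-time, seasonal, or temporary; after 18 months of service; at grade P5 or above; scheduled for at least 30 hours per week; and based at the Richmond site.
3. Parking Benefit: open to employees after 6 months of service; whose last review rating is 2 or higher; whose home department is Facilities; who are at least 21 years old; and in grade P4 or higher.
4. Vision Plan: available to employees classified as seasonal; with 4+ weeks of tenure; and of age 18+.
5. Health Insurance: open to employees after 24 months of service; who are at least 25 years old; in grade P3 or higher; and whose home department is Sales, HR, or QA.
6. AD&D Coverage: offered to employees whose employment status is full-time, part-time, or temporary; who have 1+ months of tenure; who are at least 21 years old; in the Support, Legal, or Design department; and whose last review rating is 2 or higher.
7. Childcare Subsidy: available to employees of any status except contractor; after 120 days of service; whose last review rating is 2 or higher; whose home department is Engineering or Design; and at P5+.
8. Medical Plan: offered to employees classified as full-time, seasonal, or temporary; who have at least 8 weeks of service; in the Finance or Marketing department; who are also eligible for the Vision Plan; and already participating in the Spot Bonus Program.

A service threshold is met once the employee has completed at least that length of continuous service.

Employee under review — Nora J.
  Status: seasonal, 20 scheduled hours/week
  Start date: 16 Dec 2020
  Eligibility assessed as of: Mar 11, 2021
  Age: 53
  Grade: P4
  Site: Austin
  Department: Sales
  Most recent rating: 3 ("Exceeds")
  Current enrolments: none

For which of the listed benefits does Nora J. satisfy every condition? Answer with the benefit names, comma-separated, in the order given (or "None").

Service from 16 Dec 2020 to Mar 11, 2021: 85 days.
Spot Bonus Program — service 85 days < 24 months (≈720 days) ✗ → not eligible.
Paid Family Leave — status seasonal ✓; service 85 days < 18 months (≈540 days) ✗ → not eligible.
Parking Benefit — service 85 days < 6 months (≈180 days) ✗ → not eligible.
Vision Plan — status seasonal ✓; service 85 days ≥ 4 weeks (≈28 days) ✓; age 53 ≥ 18 ✓ → eligible.
Health Insurance — service 85 days < 24 months (≈720 days) ✗ → not eligible.
AD&D Coverage — status seasonal ✗ (requires full-time, part-time, or temporary) → not eligible.
Childcare Subsidy — status seasonal ✓ (not excluded); service 85 days < 120 days ✗ → not eligible.
Medical Plan — status seasonal ✓; service 85 days ≥ 8 weeks (≈56 days) ✓; dept Sales ✗ → not eligible.

Vision Plan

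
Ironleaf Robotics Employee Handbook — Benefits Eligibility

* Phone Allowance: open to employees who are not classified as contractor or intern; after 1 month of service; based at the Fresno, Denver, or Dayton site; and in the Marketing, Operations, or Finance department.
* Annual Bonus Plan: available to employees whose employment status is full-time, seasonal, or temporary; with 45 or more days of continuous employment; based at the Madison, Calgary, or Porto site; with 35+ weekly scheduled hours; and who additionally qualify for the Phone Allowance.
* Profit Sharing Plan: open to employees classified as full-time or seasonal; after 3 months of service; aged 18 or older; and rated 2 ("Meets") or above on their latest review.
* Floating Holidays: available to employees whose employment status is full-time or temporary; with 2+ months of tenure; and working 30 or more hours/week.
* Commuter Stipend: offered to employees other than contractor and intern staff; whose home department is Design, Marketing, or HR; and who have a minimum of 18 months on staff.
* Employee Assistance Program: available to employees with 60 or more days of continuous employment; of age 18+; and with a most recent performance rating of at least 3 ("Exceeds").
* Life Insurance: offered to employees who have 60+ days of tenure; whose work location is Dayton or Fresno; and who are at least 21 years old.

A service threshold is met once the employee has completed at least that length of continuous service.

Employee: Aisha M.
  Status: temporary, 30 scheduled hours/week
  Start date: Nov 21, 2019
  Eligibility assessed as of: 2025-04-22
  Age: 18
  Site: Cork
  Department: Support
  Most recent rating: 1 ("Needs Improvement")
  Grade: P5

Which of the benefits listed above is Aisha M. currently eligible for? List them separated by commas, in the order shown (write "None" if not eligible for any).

Floating Holidays

Service from Nov 21, 2019 to 2025-04-22: 1979 days.
Phone Allowance — status temporary ✓ (not excluded); service 1979 days ≥ 1 month (≈30 days) ✓; site Cork ✗ (not Fresno, Denver, or Dayton) → not eligible.
Annual Bonus Plan — status temporary ✓; service 1979 days ≥ 45 days ✓; site Cork ✗ (not Madison, Calgary, or Porto) → not eligible.
Profit Sharing Plan — status temporary ✗ (requires full-time or seasonal) → not eligible.
Floating Holidays — status temporary ✓; service 1979 days ≥ 2 months (≈60 days) ✓; 30 hrs/wk ≥ 30 ✓ → eligible.
Commuter Stipend — status temporary ✓ (not excluded); dept Support ✗ → not eligible.
Employee Assistance Program — service 1979 days ≥ 60 days ✓; age 18 ≥ 18 ✓; rating 1 < 3 ✗ → not eligible.
Life Insurance — service 1979 days ≥ 60 days ✓; site Cork ✗ (not Dayton or Fresno) → not eligible.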